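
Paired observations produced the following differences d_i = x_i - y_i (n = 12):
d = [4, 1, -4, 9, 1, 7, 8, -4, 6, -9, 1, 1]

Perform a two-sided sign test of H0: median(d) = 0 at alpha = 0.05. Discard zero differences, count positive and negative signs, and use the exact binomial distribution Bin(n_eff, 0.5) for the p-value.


Step 1: Discard zero differences. Original n = 12; n_eff = number of nonzero differences = 12.
Nonzero differences (with sign): +4, +1, -4, +9, +1, +7, +8, -4, +6, -9, +1, +1
Step 2: Count signs: positive = 9, negative = 3.
Step 3: Under H0: P(positive) = 0.5, so the number of positives S ~ Bin(12, 0.5).
Step 4: Two-sided exact p-value = sum of Bin(12,0.5) probabilities at or below the observed probability = 0.145996.
Step 5: alpha = 0.05. fail to reject H0.

n_eff = 12, pos = 9, neg = 3, p = 0.145996, fail to reject H0.


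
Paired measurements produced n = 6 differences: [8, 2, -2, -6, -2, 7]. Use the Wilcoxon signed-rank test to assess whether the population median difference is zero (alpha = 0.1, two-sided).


Step 1: Drop any zero differences (none here) and take |d_i|.
|d| = [8, 2, 2, 6, 2, 7]
Step 2: Midrank |d_i| (ties get averaged ranks).
ranks: |8|->6, |2|->2, |2|->2, |6|->4, |2|->2, |7|->5
Step 3: Attach original signs; sum ranks with positive sign and with negative sign.
W+ = 6 + 2 + 5 = 13
W- = 2 + 4 + 2 = 8
(Check: W+ + W- = 21 should equal n(n+1)/2 = 21.)
Step 4: Test statistic W = min(W+, W-) = 8.
Step 5: Ties in |d|, so use the tie-corrected normal approximation.
        E[W] = n(n+1)/4 = 6*7/4 = 10.5.
        Tie groups: |d|=2 (t=3); sum(t^3 - t) = 24.
        Var[W] = n(n+1)(2n+1)/24 - sum(t^3-t)/48 = 546/24 - 24/48 = 22.25.
        z = (W - E[W]) / sqrt(Var[W]) = (8 - 10.5) / 4.7170 = -0.5300.
        Two-sided p = 2*Phi(z) = 0.596113.
Step 6: alpha = 0.1. fail to reject H0.

W+ = 13, W- = 8, W = min = 8, p = 0.596113, fail to reject H0.


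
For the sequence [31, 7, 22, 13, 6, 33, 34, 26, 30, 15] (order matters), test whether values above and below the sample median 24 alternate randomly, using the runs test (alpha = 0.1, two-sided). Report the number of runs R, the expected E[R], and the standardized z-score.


Step 1: Compute median = 24; label A = above, B = below.
Labels in order: ABBBBAAAAB  (n_A = 5, n_B = 5)
Step 2: Count runs R = 4.
Step 3: Under H0 (random ordering), E[R] = 2*n_A*n_B/(n_A+n_B) + 1 = 2*5*5/10 + 1 = 6.0000.
        Var[R] = 2*n_A*n_B*(2*n_A*n_B - n_A - n_B) / ((n_A+n_B)^2 * (n_A+n_B-1)) = 2000/900 = 2.2222.
        SD[R] = 1.4907.
Step 4: Continuity-corrected z = (R + 0.5 - E[R]) / SD[R] = (4 + 0.5 - 6.0000) / 1.4907 = -1.0062.
Step 5: Two-sided p-value via normal approximation = 2*(1 - Phi(|z|)) = 0.314305.
Step 6: alpha = 0.1. fail to reject H0.

R = 4, z = -1.0062, p = 0.314305, fail to reject H0.


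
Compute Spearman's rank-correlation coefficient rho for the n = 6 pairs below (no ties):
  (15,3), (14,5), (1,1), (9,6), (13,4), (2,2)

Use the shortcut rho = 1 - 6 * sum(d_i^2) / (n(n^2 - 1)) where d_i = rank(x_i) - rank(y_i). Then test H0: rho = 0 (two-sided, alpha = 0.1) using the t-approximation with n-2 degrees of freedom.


Step 1: Rank x and y separately (midranks; no ties here).
rank(x): 15->6, 14->5, 1->1, 9->3, 13->4, 2->2
rank(y): 3->3, 5->5, 1->1, 6->6, 4->4, 2->2
Step 2: d_i = R_x(i) - R_y(i); compute d_i^2.
  (6-3)^2=9, (5-5)^2=0, (1-1)^2=0, (3-6)^2=9, (4-4)^2=0, (2-2)^2=0
sum(d^2) = 18.
Step 3: rho = 1 - 6*18 / (6*(6^2 - 1)) = 1 - 108/210 = 0.485714.
Step 4: Under H0, t = rho * sqrt((n-2)/(1-rho^2)) = 1.1113 ~ t(4).
Step 5: Two-sided p-value from the t-distribution with 4 df = 0.328723.
Step 6: alpha = 0.1. fail to reject H0.

rho = 0.4857, p = 0.328723, fail to reject H0 at alpha = 0.1.


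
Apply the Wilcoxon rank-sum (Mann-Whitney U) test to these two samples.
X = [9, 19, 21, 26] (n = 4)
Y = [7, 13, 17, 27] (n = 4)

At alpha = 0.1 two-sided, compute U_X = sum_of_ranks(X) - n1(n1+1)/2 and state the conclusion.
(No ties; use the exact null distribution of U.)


Step 1: Combine and sort all 8 observations; assign midranks.
sorted (value, group): (7,Y), (9,X), (13,Y), (17,Y), (19,X), (21,X), (26,X), (27,Y)
ranks: 7->1, 9->2, 13->3, 17->4, 19->5, 21->6, 26->7, 27->8
Step 2: Rank sum for X: R1 = 2 + 5 + 6 + 7 = 20.
Step 3: U_X = R1 - n1(n1+1)/2 = 20 - 4*5/2 = 20 - 10 = 10.
       U_Y = n1*n2 - U_X = 16 - 10 = 6.
Step 4: No ties, so the exact null distribution of U (based on enumerating the C(8,4) = 70 equally likely rank assignments) gives the two-sided p-value.
Step 5: p-value = 0.685714; compare to alpha = 0.1. fail to reject H0.

U_X = 10, p = 0.685714, fail to reject H0 at alpha = 0.1.


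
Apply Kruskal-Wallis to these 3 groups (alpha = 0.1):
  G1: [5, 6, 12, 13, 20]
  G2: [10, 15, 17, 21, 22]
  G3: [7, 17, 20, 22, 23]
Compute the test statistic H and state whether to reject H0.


Step 1: Combine all N = 15 observations and assign midranks.
sorted (value, group, rank): (5,G1,1), (6,G1,2), (7,G3,3), (10,G2,4), (12,G1,5), (13,G1,6), (15,G2,7), (17,G2,8.5), (17,G3,8.5), (20,G1,10.5), (20,G3,10.5), (21,G2,12), (22,G2,13.5), (22,G3,13.5), (23,G3,15)
Step 2: Sum ranks within each group.
R_1 = 24.5 (n_1 = 5)
R_2 = 45 (n_2 = 5)
R_3 = 50.5 (n_3 = 5)
Step 3: H = 12/(N(N+1)) * sum(R_i^2/n_i) - 3(N+1)
     = 12/(15*16) * (24.5^2/5 + 45^2/5 + 50.5^2/5) - 3*16
     = 0.050000 * 1035.1 - 48
     = 3.755000.
Step 4: Ties present; correction factor C = 1 - 18/(15^3 - 15) = 0.994643. Corrected H = 3.755000 / 0.994643 = 3.775224.
Step 5: Under H0, H ~ chi^2(2); p-value = 0.151433.
Step 6: alpha = 0.1. fail to reject H0.

H = 3.7752, df = 2, p = 0.151433, fail to reject H0.


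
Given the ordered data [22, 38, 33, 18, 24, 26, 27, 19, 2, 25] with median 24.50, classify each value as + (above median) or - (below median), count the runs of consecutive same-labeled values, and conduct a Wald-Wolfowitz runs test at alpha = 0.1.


Step 1: Compute median = 24.50; label A = above, B = below.
Labels in order: BAABBAABBA  (n_A = 5, n_B = 5)
Step 2: Count runs R = 6.
Step 3: Under H0 (random ordering), E[R] = 2*n_A*n_B/(n_A+n_B) + 1 = 2*5*5/10 + 1 = 6.0000.
        Var[R] = 2*n_A*n_B*(2*n_A*n_B - n_A - n_B) / ((n_A+n_B)^2 * (n_A+n_B-1)) = 2000/900 = 2.2222.
        SD[R] = 1.4907.
Step 4: R = E[R], so z = 0 with no continuity correction.
Step 5: Two-sided p-value via normal approximation = 2*(1 - Phi(|z|)) = 1.000000.
Step 6: alpha = 0.1. fail to reject H0.

R = 6, z = 0.0000, p = 1.000000, fail to reject H0.


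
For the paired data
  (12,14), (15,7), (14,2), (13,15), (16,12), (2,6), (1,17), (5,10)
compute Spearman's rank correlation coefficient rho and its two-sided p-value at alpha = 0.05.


Step 1: Rank x and y separately (midranks; no ties here).
rank(x): 12->4, 15->7, 14->6, 13->5, 16->8, 2->2, 1->1, 5->3
rank(y): 14->6, 7->3, 2->1, 15->7, 12->5, 6->2, 17->8, 10->4
Step 2: d_i = R_x(i) - R_y(i); compute d_i^2.
  (4-6)^2=4, (7-3)^2=16, (6-1)^2=25, (5-7)^2=4, (8-5)^2=9, (2-2)^2=0, (1-8)^2=49, (3-4)^2=1
sum(d^2) = 108.
Step 3: rho = 1 - 6*108 / (8*(8^2 - 1)) = 1 - 648/504 = -0.285714.
Step 4: Under H0, t = rho * sqrt((n-2)/(1-rho^2)) = -0.7303 ~ t(6).
Step 5: Two-sided p-value from the t-distribution with 6 df = 0.492726.
Step 6: alpha = 0.05. fail to reject H0.

rho = -0.2857, p = 0.492726, fail to reject H0 at alpha = 0.05.


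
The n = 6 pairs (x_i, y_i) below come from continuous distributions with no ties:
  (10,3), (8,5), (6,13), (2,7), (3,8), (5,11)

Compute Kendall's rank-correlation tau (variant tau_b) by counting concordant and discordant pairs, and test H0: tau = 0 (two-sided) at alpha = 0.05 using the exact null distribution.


Step 1: Enumerate the 15 unordered pairs (i,j) with i<j and classify each by sign(x_j-x_i) * sign(y_j-y_i).
  (1,2):dx=-2,dy=+2->D; (1,3):dx=-4,dy=+10->D; (1,4):dx=-8,dy=+4->D; (1,5):dx=-7,dy=+5->D
  (1,6):dx=-5,dy=+8->D; (2,3):dx=-2,dy=+8->D; (2,4):dx=-6,dy=+2->D; (2,5):dx=-5,dy=+3->D
  (2,6):dx=-3,dy=+6->D; (3,4):dx=-4,dy=-6->C; (3,5):dx=-3,dy=-5->C; (3,6):dx=-1,dy=-2->C
  (4,5):dx=+1,dy=+1->C; (4,6):dx=+3,dy=+4->C; (5,6):dx=+2,dy=+3->C
Step 2: C = 6, D = 9, total pairs = 15.
Step 3: tau = (C - D)/(n(n-1)/2) = (6 - 9)/15 = -0.200000.
Step 4: Exact two-sided p-value (enumerate n! = 720 permutations of y under H0): p = 0.719444.
Step 5: alpha = 0.05. fail to reject H0.

tau_b = -0.2000 (C=6, D=9), p = 0.719444, fail to reject H0.


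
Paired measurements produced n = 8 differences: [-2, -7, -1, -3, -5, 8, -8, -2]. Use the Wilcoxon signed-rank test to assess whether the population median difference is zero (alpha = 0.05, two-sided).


Step 1: Drop any zero differences (none here) and take |d_i|.
|d| = [2, 7, 1, 3, 5, 8, 8, 2]
Step 2: Midrank |d_i| (ties get averaged ranks).
ranks: |2|->2.5, |7|->6, |1|->1, |3|->4, |5|->5, |8|->7.5, |8|->7.5, |2|->2.5
Step 3: Attach original signs; sum ranks with positive sign and with negative sign.
W+ = 7.5 = 7.5
W- = 2.5 + 6 + 1 + 4 + 5 + 7.5 + 2.5 = 28.5
(Check: W+ + W- = 36 should equal n(n+1)/2 = 36.)
Step 4: Test statistic W = min(W+, W-) = 7.5.
Step 5: Ties in |d|, so use the tie-corrected normal approximation.
        E[W] = n(n+1)/4 = 8*9/4 = 18.
        Tie groups: |d|=2 (t=2), |d|=8 (t=2); sum(t^3 - t) = 12.
        Var[W] = n(n+1)(2n+1)/24 - sum(t^3-t)/48 = 1224/24 - 12/48 = 50.75.
        z = (W - E[W]) / sqrt(Var[W]) = (7.5 - 18) / 7.1239 = -1.4739.
        Two-sided p = 2*Phi(z) = 0.140506.
Step 6: alpha = 0.05. fail to reject H0.

W+ = 7.5, W- = 28.5, W = min = 7.5, p = 0.140506, fail to reject H0.


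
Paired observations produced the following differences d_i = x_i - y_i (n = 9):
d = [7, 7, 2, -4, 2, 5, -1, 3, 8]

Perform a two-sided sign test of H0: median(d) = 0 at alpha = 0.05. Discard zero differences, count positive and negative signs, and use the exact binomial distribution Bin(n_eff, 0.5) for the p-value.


Step 1: Discard zero differences. Original n = 9; n_eff = number of nonzero differences = 9.
Nonzero differences (with sign): +7, +7, +2, -4, +2, +5, -1, +3, +8
Step 2: Count signs: positive = 7, negative = 2.
Step 3: Under H0: P(positive) = 0.5, so the number of positives S ~ Bin(9, 0.5).
Step 4: Two-sided exact p-value = sum of Bin(9,0.5) probabilities at or below the observed probability = 0.179688.
Step 5: alpha = 0.05. fail to reject H0.

n_eff = 9, pos = 7, neg = 2, p = 0.179688, fail to reject H0.


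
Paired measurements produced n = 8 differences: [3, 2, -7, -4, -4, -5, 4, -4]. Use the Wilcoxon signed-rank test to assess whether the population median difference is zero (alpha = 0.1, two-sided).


Step 1: Drop any zero differences (none here) and take |d_i|.
|d| = [3, 2, 7, 4, 4, 5, 4, 4]
Step 2: Midrank |d_i| (ties get averaged ranks).
ranks: |3|->2, |2|->1, |7|->8, |4|->4.5, |4|->4.5, |5|->7, |4|->4.5, |4|->4.5
Step 3: Attach original signs; sum ranks with positive sign and with negative sign.
W+ = 2 + 1 + 4.5 = 7.5
W- = 8 + 4.5 + 4.5 + 7 + 4.5 = 28.5
(Check: W+ + W- = 36 should equal n(n+1)/2 = 36.)
Step 4: Test statistic W = min(W+, W-) = 7.5.
Step 5: Ties in |d|, so use the tie-corrected normal approximation.
        E[W] = n(n+1)/4 = 8*9/4 = 18.
        Tie groups: |d|=4 (t=4); sum(t^3 - t) = 60.
        Var[W] = n(n+1)(2n+1)/24 - sum(t^3-t)/48 = 1224/24 - 60/48 = 49.75.
        z = (W - E[W]) / sqrt(Var[W]) = (7.5 - 18) / 7.0534 = -1.4887.
        Two-sided p = 2*Phi(z) = 0.136579.
Step 6: alpha = 0.1. fail to reject H0.

W+ = 7.5, W- = 28.5, W = min = 7.5, p = 0.136579, fail to reject H0.


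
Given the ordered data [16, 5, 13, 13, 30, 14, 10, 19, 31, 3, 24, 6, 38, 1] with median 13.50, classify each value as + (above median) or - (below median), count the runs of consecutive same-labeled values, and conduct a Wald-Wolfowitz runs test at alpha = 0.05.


Step 1: Compute median = 13.50; label A = above, B = below.
Labels in order: ABBBAABAABABAB  (n_A = 7, n_B = 7)
Step 2: Count runs R = 10.
Step 3: Under H0 (random ordering), E[R] = 2*n_A*n_B/(n_A+n_B) + 1 = 2*7*7/14 + 1 = 8.0000.
        Var[R] = 2*n_A*n_B*(2*n_A*n_B - n_A - n_B) / ((n_A+n_B)^2 * (n_A+n_B-1)) = 8232/2548 = 3.2308.
        SD[R] = 1.7974.
Step 4: Continuity-corrected z = (R - 0.5 - E[R]) / SD[R] = (10 - 0.5 - 8.0000) / 1.7974 = 0.8345.
Step 5: Two-sided p-value via normal approximation = 2*(1 - Phi(|z|)) = 0.403986.
Step 6: alpha = 0.05. fail to reject H0.

R = 10, z = 0.8345, p = 0.403986, fail to reject H0.


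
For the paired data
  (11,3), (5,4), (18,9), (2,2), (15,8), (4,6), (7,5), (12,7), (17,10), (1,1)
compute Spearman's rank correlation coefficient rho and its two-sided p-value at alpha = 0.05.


Step 1: Rank x and y separately (midranks; no ties here).
rank(x): 11->6, 5->4, 18->10, 2->2, 15->8, 4->3, 7->5, 12->7, 17->9, 1->1
rank(y): 3->3, 4->4, 9->9, 2->2, 8->8, 6->6, 5->5, 7->7, 10->10, 1->1
Step 2: d_i = R_x(i) - R_y(i); compute d_i^2.
  (6-3)^2=9, (4-4)^2=0, (10-9)^2=1, (2-2)^2=0, (8-8)^2=0, (3-6)^2=9, (5-5)^2=0, (7-7)^2=0, (9-10)^2=1, (1-1)^2=0
sum(d^2) = 20.
Step 3: rho = 1 - 6*20 / (10*(10^2 - 1)) = 1 - 120/990 = 0.878788.
Step 4: Under H0, t = rho * sqrt((n-2)/(1-rho^2)) = 5.2086 ~ t(8).
Step 5: Two-sided p-value from the t-distribution with 8 df = 0.000814.
Step 6: alpha = 0.05. reject H0.

rho = 0.8788, p = 0.000814, reject H0 at alpha = 0.05.


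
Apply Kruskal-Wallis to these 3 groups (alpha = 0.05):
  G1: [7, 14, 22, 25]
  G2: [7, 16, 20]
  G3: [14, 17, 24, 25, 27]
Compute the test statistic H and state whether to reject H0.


Step 1: Combine all N = 12 observations and assign midranks.
sorted (value, group, rank): (7,G1,1.5), (7,G2,1.5), (14,G1,3.5), (14,G3,3.5), (16,G2,5), (17,G3,6), (20,G2,7), (22,G1,8), (24,G3,9), (25,G1,10.5), (25,G3,10.5), (27,G3,12)
Step 2: Sum ranks within each group.
R_1 = 23.5 (n_1 = 4)
R_2 = 13.5 (n_2 = 3)
R_3 = 41 (n_3 = 5)
Step 3: H = 12/(N(N+1)) * sum(R_i^2/n_i) - 3(N+1)
     = 12/(12*13) * (23.5^2/4 + 13.5^2/3 + 41^2/5) - 3*13
     = 0.076923 * 535.013 - 39
     = 2.154808.
Step 4: Ties present; correction factor C = 1 - 18/(12^3 - 12) = 0.989510. Corrected H = 2.154808 / 0.989510 = 2.177650.
Step 5: Under H0, H ~ chi^2(2); p-value = 0.336612.
Step 6: alpha = 0.05. fail to reject H0.

H = 2.1777, df = 2, p = 0.336612, fail to reject H0.


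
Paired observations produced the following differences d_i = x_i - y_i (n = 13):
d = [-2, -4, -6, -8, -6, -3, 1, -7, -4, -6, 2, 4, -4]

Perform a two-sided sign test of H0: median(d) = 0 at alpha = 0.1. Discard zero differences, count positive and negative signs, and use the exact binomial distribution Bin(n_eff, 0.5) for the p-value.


Step 1: Discard zero differences. Original n = 13; n_eff = number of nonzero differences = 13.
Nonzero differences (with sign): -2, -4, -6, -8, -6, -3, +1, -7, -4, -6, +2, +4, -4
Step 2: Count signs: positive = 3, negative = 10.
Step 3: Under H0: P(positive) = 0.5, so the number of positives S ~ Bin(13, 0.5).
Step 4: Two-sided exact p-value = sum of Bin(13,0.5) probabilities at or below the observed probability = 0.092285.
Step 5: alpha = 0.1. reject H0.

n_eff = 13, pos = 3, neg = 10, p = 0.092285, reject H0.


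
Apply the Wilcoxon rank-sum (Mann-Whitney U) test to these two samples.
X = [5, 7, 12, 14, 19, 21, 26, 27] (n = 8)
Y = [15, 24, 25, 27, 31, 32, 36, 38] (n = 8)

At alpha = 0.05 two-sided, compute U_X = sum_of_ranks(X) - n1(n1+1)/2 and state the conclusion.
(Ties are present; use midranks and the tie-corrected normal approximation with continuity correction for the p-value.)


Step 1: Combine and sort all 16 observations; assign midranks.
sorted (value, group): (5,X), (7,X), (12,X), (14,X), (15,Y), (19,X), (21,X), (24,Y), (25,Y), (26,X), (27,X), (27,Y), (31,Y), (32,Y), (36,Y), (38,Y)
ranks: 5->1, 7->2, 12->3, 14->4, 15->5, 19->6, 21->7, 24->8, 25->9, 26->10, 27->11.5, 27->11.5, 31->13, 32->14, 36->15, 38->16
Step 2: Rank sum for X: R1 = 1 + 2 + 3 + 4 + 6 + 7 + 10 + 11.5 = 44.5.
Step 3: U_X = R1 - n1(n1+1)/2 = 44.5 - 8*9/2 = 44.5 - 36 = 8.5.
       U_Y = n1*n2 - U_X = 64 - 8.5 = 55.5.
Step 4: Ties are present, so use the tie-corrected normal approximation (with continuity correction) for the p-value.
Step 5: p-value = 0.015638; compare to alpha = 0.05. reject H0.

U_X = 8.5, p = 0.015638, reject H0 at alpha = 0.05.


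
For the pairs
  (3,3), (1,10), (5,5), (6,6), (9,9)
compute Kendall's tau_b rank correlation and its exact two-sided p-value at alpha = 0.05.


Step 1: Enumerate the 10 unordered pairs (i,j) with i<j and classify each by sign(x_j-x_i) * sign(y_j-y_i).
  (1,2):dx=-2,dy=+7->D; (1,3):dx=+2,dy=+2->C; (1,4):dx=+3,dy=+3->C; (1,5):dx=+6,dy=+6->C
  (2,3):dx=+4,dy=-5->D; (2,4):dx=+5,dy=-4->D; (2,5):dx=+8,dy=-1->D; (3,4):dx=+1,dy=+1->C
  (3,5):dx=+4,dy=+4->C; (4,5):dx=+3,dy=+3->C
Step 2: C = 6, D = 4, total pairs = 10.
Step 3: tau = (C - D)/(n(n-1)/2) = (6 - 4)/10 = 0.200000.
Step 4: Exact two-sided p-value (enumerate n! = 120 permutations of y under H0): p = 0.816667.
Step 5: alpha = 0.05. fail to reject H0.

tau_b = 0.2000 (C=6, D=4), p = 0.816667, fail to reject H0.


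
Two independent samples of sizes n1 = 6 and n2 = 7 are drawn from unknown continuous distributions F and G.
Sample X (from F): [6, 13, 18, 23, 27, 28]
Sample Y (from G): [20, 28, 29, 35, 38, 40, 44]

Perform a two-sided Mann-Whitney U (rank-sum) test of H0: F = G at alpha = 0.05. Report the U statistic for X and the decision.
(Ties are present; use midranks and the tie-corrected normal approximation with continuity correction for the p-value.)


Step 1: Combine and sort all 13 observations; assign midranks.
sorted (value, group): (6,X), (13,X), (18,X), (20,Y), (23,X), (27,X), (28,X), (28,Y), (29,Y), (35,Y), (38,Y), (40,Y), (44,Y)
ranks: 6->1, 13->2, 18->3, 20->4, 23->5, 27->6, 28->7.5, 28->7.5, 29->9, 35->10, 38->11, 40->12, 44->13
Step 2: Rank sum for X: R1 = 1 + 2 + 3 + 5 + 6 + 7.5 = 24.5.
Step 3: U_X = R1 - n1(n1+1)/2 = 24.5 - 6*7/2 = 24.5 - 21 = 3.5.
       U_Y = n1*n2 - U_X = 42 - 3.5 = 38.5.
Step 4: Ties are present, so use the tie-corrected normal approximation (with continuity correction) for the p-value.
Step 5: p-value = 0.015019; compare to alpha = 0.05. reject H0.

U_X = 3.5, p = 0.015019, reject H0 at alpha = 0.05.


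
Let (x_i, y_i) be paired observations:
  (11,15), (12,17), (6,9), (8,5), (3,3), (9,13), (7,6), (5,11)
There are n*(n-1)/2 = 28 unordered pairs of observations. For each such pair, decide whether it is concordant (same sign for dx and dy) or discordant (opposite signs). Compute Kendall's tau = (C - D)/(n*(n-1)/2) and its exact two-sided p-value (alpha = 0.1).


Step 1: Enumerate the 28 unordered pairs (i,j) with i<j and classify each by sign(x_j-x_i) * sign(y_j-y_i).
  (1,2):dx=+1,dy=+2->C; (1,3):dx=-5,dy=-6->C; (1,4):dx=-3,dy=-10->C; (1,5):dx=-8,dy=-12->C
  (1,6):dx=-2,dy=-2->C; (1,7):dx=-4,dy=-9->C; (1,8):dx=-6,dy=-4->C; (2,3):dx=-6,dy=-8->C
  (2,4):dx=-4,dy=-12->C; (2,5):dx=-9,dy=-14->C; (2,6):dx=-3,dy=-4->C; (2,7):dx=-5,dy=-11->C
  (2,8):dx=-7,dy=-6->C; (3,4):dx=+2,dy=-4->D; (3,5):dx=-3,dy=-6->C; (3,6):dx=+3,dy=+4->C
  (3,7):dx=+1,dy=-3->D; (3,8):dx=-1,dy=+2->D; (4,5):dx=-5,dy=-2->C; (4,6):dx=+1,dy=+8->C
  (4,7):dx=-1,dy=+1->D; (4,8):dx=-3,dy=+6->D; (5,6):dx=+6,dy=+10->C; (5,7):dx=+4,dy=+3->C
  (5,8):dx=+2,dy=+8->C; (6,7):dx=-2,dy=-7->C; (6,8):dx=-4,dy=-2->C; (7,8):dx=-2,dy=+5->D
Step 2: C = 22, D = 6, total pairs = 28.
Step 3: tau = (C - D)/(n(n-1)/2) = (22 - 6)/28 = 0.571429.
Step 4: Exact two-sided p-value (enumerate n! = 40320 permutations of y under H0): p = 0.061012.
Step 5: alpha = 0.1. reject H0.

tau_b = 0.5714 (C=22, D=6), p = 0.061012, reject H0.


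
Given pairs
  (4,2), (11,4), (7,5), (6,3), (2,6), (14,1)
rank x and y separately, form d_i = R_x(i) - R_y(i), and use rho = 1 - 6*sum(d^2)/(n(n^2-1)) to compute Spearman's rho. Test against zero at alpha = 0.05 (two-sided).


Step 1: Rank x and y separately (midranks; no ties here).
rank(x): 4->2, 11->5, 7->4, 6->3, 2->1, 14->6
rank(y): 2->2, 4->4, 5->5, 3->3, 6->6, 1->1
Step 2: d_i = R_x(i) - R_y(i); compute d_i^2.
  (2-2)^2=0, (5-4)^2=1, (4-5)^2=1, (3-3)^2=0, (1-6)^2=25, (6-1)^2=25
sum(d^2) = 52.
Step 3: rho = 1 - 6*52 / (6*(6^2 - 1)) = 1 - 312/210 = -0.485714.
Step 4: Under H0, t = rho * sqrt((n-2)/(1-rho^2)) = -1.1113 ~ t(4).
Step 5: Two-sided p-value from the t-distribution with 4 df = 0.328723.
Step 6: alpha = 0.05. fail to reject H0.

rho = -0.4857, p = 0.328723, fail to reject H0 at alpha = 0.05.


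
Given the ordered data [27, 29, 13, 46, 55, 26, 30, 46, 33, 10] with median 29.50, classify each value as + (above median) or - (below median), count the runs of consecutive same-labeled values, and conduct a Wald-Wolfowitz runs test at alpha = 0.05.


Step 1: Compute median = 29.50; label A = above, B = below.
Labels in order: BBBAABAAAB  (n_A = 5, n_B = 5)
Step 2: Count runs R = 5.
Step 3: Under H0 (random ordering), E[R] = 2*n_A*n_B/(n_A+n_B) + 1 = 2*5*5/10 + 1 = 6.0000.
        Var[R] = 2*n_A*n_B*(2*n_A*n_B - n_A - n_B) / ((n_A+n_B)^2 * (n_A+n_B-1)) = 2000/900 = 2.2222.
        SD[R] = 1.4907.
Step 4: Continuity-corrected z = (R + 0.5 - E[R]) / SD[R] = (5 + 0.5 - 6.0000) / 1.4907 = -0.3354.
Step 5: Two-sided p-value via normal approximation = 2*(1 - Phi(|z|)) = 0.737316.
Step 6: alpha = 0.05. fail to reject H0.

R = 5, z = -0.3354, p = 0.737316, fail to reject H0.


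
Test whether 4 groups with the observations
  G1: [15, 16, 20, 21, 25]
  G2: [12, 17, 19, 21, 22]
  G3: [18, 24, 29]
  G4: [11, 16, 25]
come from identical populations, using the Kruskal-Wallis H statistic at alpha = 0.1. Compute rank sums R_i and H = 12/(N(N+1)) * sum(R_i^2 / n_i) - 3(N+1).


Step 1: Combine all N = 16 observations and assign midranks.
sorted (value, group, rank): (11,G4,1), (12,G2,2), (15,G1,3), (16,G1,4.5), (16,G4,4.5), (17,G2,6), (18,G3,7), (19,G2,8), (20,G1,9), (21,G1,10.5), (21,G2,10.5), (22,G2,12), (24,G3,13), (25,G1,14.5), (25,G4,14.5), (29,G3,16)
Step 2: Sum ranks within each group.
R_1 = 41.5 (n_1 = 5)
R_2 = 38.5 (n_2 = 5)
R_3 = 36 (n_3 = 3)
R_4 = 20 (n_4 = 3)
Step 3: H = 12/(N(N+1)) * sum(R_i^2/n_i) - 3(N+1)
     = 12/(16*17) * (41.5^2/5 + 38.5^2/5 + 36^2/3 + 20^2/3) - 3*17
     = 0.044118 * 1206.23 - 51
     = 2.216176.
Step 4: Ties present; correction factor C = 1 - 18/(16^3 - 16) = 0.995588. Corrected H = 2.216176 / 0.995588 = 2.225997.
Step 5: Under H0, H ~ chi^2(3); p-value = 0.526846.
Step 6: alpha = 0.1. fail to reject H0.

H = 2.2260, df = 3, p = 0.526846, fail to reject H0.


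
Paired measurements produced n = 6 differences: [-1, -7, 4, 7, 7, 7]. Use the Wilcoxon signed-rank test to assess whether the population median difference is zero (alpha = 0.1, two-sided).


Step 1: Drop any zero differences (none here) and take |d_i|.
|d| = [1, 7, 4, 7, 7, 7]
Step 2: Midrank |d_i| (ties get averaged ranks).
ranks: |1|->1, |7|->4.5, |4|->2, |7|->4.5, |7|->4.5, |7|->4.5
Step 3: Attach original signs; sum ranks with positive sign and with negative sign.
W+ = 2 + 4.5 + 4.5 + 4.5 = 15.5
W- = 1 + 4.5 = 5.5
(Check: W+ + W- = 21 should equal n(n+1)/2 = 21.)
Step 4: Test statistic W = min(W+, W-) = 5.5.
Step 5: Ties in |d|, so use the tie-corrected normal approximation.
        E[W] = n(n+1)/4 = 6*7/4 = 10.5.
        Tie groups: |d|=7 (t=4); sum(t^3 - t) = 60.
        Var[W] = n(n+1)(2n+1)/24 - sum(t^3-t)/48 = 546/24 - 60/48 = 21.5.
        z = (W - E[W]) / sqrt(Var[W]) = (5.5 - 10.5) / 4.6368 = -1.0783.
        Two-sided p = 2*Phi(z) = 0.280888.
Step 6: alpha = 0.1. fail to reject H0.

W+ = 15.5, W- = 5.5, W = min = 5.5, p = 0.280888, fail to reject H0.


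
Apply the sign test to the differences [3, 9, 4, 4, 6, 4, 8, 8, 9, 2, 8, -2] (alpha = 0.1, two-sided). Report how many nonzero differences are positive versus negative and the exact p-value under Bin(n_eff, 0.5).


Step 1: Discard zero differences. Original n = 12; n_eff = number of nonzero differences = 12.
Nonzero differences (with sign): +3, +9, +4, +4, +6, +4, +8, +8, +9, +2, +8, -2
Step 2: Count signs: positive = 11, negative = 1.
Step 3: Under H0: P(positive) = 0.5, so the number of positives S ~ Bin(12, 0.5).
Step 4: Two-sided exact p-value = sum of Bin(12,0.5) probabilities at or below the observed probability = 0.006348.
Step 5: alpha = 0.1. reject H0.

n_eff = 12, pos = 11, neg = 1, p = 0.006348, reject H0.


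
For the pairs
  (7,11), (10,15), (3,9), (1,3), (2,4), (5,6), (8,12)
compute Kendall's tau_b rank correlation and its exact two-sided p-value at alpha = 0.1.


Step 1: Enumerate the 21 unordered pairs (i,j) with i<j and classify each by sign(x_j-x_i) * sign(y_j-y_i).
  (1,2):dx=+3,dy=+4->C; (1,3):dx=-4,dy=-2->C; (1,4):dx=-6,dy=-8->C; (1,5):dx=-5,dy=-7->C
  (1,6):dx=-2,dy=-5->C; (1,7):dx=+1,dy=+1->C; (2,3):dx=-7,dy=-6->C; (2,4):dx=-9,dy=-12->C
  (2,5):dx=-8,dy=-11->C; (2,6):dx=-5,dy=-9->C; (2,7):dx=-2,dy=-3->C; (3,4):dx=-2,dy=-6->C
  (3,5):dx=-1,dy=-5->C; (3,6):dx=+2,dy=-3->D; (3,7):dx=+5,dy=+3->C; (4,5):dx=+1,dy=+1->C
  (4,6):dx=+4,dy=+3->C; (4,7):dx=+7,dy=+9->C; (5,6):dx=+3,dy=+2->C; (5,7):dx=+6,dy=+8->C
  (6,7):dx=+3,dy=+6->C
Step 2: C = 20, D = 1, total pairs = 21.
Step 3: tau = (C - D)/(n(n-1)/2) = (20 - 1)/21 = 0.904762.
Step 4: Exact two-sided p-value (enumerate n! = 5040 permutations of y under H0): p = 0.002778.
Step 5: alpha = 0.1. reject H0.

tau_b = 0.9048 (C=20, D=1), p = 0.002778, reject H0.


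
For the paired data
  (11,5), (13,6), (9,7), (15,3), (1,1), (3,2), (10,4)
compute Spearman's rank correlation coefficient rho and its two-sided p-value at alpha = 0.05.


Step 1: Rank x and y separately (midranks; no ties here).
rank(x): 11->5, 13->6, 9->3, 15->7, 1->1, 3->2, 10->4
rank(y): 5->5, 6->6, 7->7, 3->3, 1->1, 2->2, 4->4
Step 2: d_i = R_x(i) - R_y(i); compute d_i^2.
  (5-5)^2=0, (6-6)^2=0, (3-7)^2=16, (7-3)^2=16, (1-1)^2=0, (2-2)^2=0, (4-4)^2=0
sum(d^2) = 32.
Step 3: rho = 1 - 6*32 / (7*(7^2 - 1)) = 1 - 192/336 = 0.428571.
Step 4: Under H0, t = rho * sqrt((n-2)/(1-rho^2)) = 1.0607 ~ t(5).
Step 5: Two-sided p-value from the t-distribution with 5 df = 0.337368.
Step 6: alpha = 0.05. fail to reject H0.

rho = 0.4286, p = 0.337368, fail to reject H0 at alpha = 0.05.


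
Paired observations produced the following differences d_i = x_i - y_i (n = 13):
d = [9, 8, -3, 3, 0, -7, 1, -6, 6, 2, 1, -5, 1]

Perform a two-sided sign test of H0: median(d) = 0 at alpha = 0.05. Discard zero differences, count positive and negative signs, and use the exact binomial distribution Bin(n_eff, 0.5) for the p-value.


Step 1: Discard zero differences. Original n = 13; n_eff = number of nonzero differences = 12.
Nonzero differences (with sign): +9, +8, -3, +3, -7, +1, -6, +6, +2, +1, -5, +1
Step 2: Count signs: positive = 8, negative = 4.
Step 3: Under H0: P(positive) = 0.5, so the number of positives S ~ Bin(12, 0.5).
Step 4: Two-sided exact p-value = sum of Bin(12,0.5) probabilities at or below the observed probability = 0.387695.
Step 5: alpha = 0.05. fail to reject H0.

n_eff = 12, pos = 8, neg = 4, p = 0.387695, fail to reject H0.


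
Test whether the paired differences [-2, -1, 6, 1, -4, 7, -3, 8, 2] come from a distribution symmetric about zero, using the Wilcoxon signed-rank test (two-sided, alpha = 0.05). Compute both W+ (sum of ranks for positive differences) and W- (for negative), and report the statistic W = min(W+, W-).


Step 1: Drop any zero differences (none here) and take |d_i|.
|d| = [2, 1, 6, 1, 4, 7, 3, 8, 2]
Step 2: Midrank |d_i| (ties get averaged ranks).
ranks: |2|->3.5, |1|->1.5, |6|->7, |1|->1.5, |4|->6, |7|->8, |3|->5, |8|->9, |2|->3.5
Step 3: Attach original signs; sum ranks with positive sign and with negative sign.
W+ = 7 + 1.5 + 8 + 9 + 3.5 = 29
W- = 3.5 + 1.5 + 6 + 5 = 16
(Check: W+ + W- = 45 should equal n(n+1)/2 = 45.)
Step 4: Test statistic W = min(W+, W-) = 16.
Step 5: Ties in |d|, so use the tie-corrected normal approximation.
        E[W] = n(n+1)/4 = 9*10/4 = 22.5.
        Tie groups: |d|=1 (t=2), |d|=2 (t=2); sum(t^3 - t) = 12.
        Var[W] = n(n+1)(2n+1)/24 - sum(t^3-t)/48 = 1710/24 - 12/48 = 71.
        z = (W - E[W]) / sqrt(Var[W]) = (16 - 22.5) / 8.4261 = -0.7714.
        Two-sided p = 2*Phi(z) = 0.440465.
Step 6: alpha = 0.05. fail to reject H0.

W+ = 29, W- = 16, W = min = 16, p = 0.440465, fail to reject H0.


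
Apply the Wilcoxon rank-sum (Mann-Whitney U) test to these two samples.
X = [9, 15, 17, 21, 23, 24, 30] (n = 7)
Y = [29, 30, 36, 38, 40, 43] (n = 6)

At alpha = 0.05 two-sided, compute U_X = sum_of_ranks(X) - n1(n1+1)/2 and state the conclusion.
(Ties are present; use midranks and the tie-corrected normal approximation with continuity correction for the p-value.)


Step 1: Combine and sort all 13 observations; assign midranks.
sorted (value, group): (9,X), (15,X), (17,X), (21,X), (23,X), (24,X), (29,Y), (30,X), (30,Y), (36,Y), (38,Y), (40,Y), (43,Y)
ranks: 9->1, 15->2, 17->3, 21->4, 23->5, 24->6, 29->7, 30->8.5, 30->8.5, 36->10, 38->11, 40->12, 43->13
Step 2: Rank sum for X: R1 = 1 + 2 + 3 + 4 + 5 + 6 + 8.5 = 29.5.
Step 3: U_X = R1 - n1(n1+1)/2 = 29.5 - 7*8/2 = 29.5 - 28 = 1.5.
       U_Y = n1*n2 - U_X = 42 - 1.5 = 40.5.
Step 4: Ties are present, so use the tie-corrected normal approximation (with continuity correction) for the p-value.
Step 5: p-value = 0.006567; compare to alpha = 0.05. reject H0.

U_X = 1.5, p = 0.006567, reject H0 at alpha = 0.05.


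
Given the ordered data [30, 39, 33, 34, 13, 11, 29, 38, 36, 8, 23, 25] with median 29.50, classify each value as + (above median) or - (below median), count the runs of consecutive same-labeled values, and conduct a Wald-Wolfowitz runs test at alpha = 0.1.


Step 1: Compute median = 29.50; label A = above, B = below.
Labels in order: AAAABBBAABBB  (n_A = 6, n_B = 6)
Step 2: Count runs R = 4.
Step 3: Under H0 (random ordering), E[R] = 2*n_A*n_B/(n_A+n_B) + 1 = 2*6*6/12 + 1 = 7.0000.
        Var[R] = 2*n_A*n_B*(2*n_A*n_B - n_A - n_B) / ((n_A+n_B)^2 * (n_A+n_B-1)) = 4320/1584 = 2.7273.
        SD[R] = 1.6514.
Step 4: Continuity-corrected z = (R + 0.5 - E[R]) / SD[R] = (4 + 0.5 - 7.0000) / 1.6514 = -1.5138.
Step 5: Two-sided p-value via normal approximation = 2*(1 - Phi(|z|)) = 0.130070.
Step 6: alpha = 0.1. fail to reject H0.

R = 4, z = -1.5138, p = 0.130070, fail to reject H0.


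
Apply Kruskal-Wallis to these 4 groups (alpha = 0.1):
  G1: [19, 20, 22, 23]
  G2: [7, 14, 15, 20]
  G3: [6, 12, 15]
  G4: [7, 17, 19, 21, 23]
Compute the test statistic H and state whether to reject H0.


Step 1: Combine all N = 16 observations and assign midranks.
sorted (value, group, rank): (6,G3,1), (7,G2,2.5), (7,G4,2.5), (12,G3,4), (14,G2,5), (15,G2,6.5), (15,G3,6.5), (17,G4,8), (19,G1,9.5), (19,G4,9.5), (20,G1,11.5), (20,G2,11.5), (21,G4,13), (22,G1,14), (23,G1,15.5), (23,G4,15.5)
Step 2: Sum ranks within each group.
R_1 = 50.5 (n_1 = 4)
R_2 = 25.5 (n_2 = 4)
R_3 = 11.5 (n_3 = 3)
R_4 = 48.5 (n_4 = 5)
Step 3: H = 12/(N(N+1)) * sum(R_i^2/n_i) - 3(N+1)
     = 12/(16*17) * (50.5^2/4 + 25.5^2/4 + 11.5^2/3 + 48.5^2/5) - 3*17
     = 0.044118 * 1314.66 - 51
     = 6.999632.
Step 4: Ties present; correction factor C = 1 - 30/(16^3 - 16) = 0.992647. Corrected H = 6.999632 / 0.992647 = 7.051481.
Step 5: Under H0, H ~ chi^2(3); p-value = 0.070275.
Step 6: alpha = 0.1. reject H0.

H = 7.0515, df = 3, p = 0.070275, reject H0.


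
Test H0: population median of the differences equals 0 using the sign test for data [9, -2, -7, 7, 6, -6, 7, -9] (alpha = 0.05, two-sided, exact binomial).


Step 1: Discard zero differences. Original n = 8; n_eff = number of nonzero differences = 8.
Nonzero differences (with sign): +9, -2, -7, +7, +6, -6, +7, -9
Step 2: Count signs: positive = 4, negative = 4.
Step 3: Under H0: P(positive) = 0.5, so the number of positives S ~ Bin(8, 0.5).
Step 4: Two-sided exact p-value = sum of Bin(8,0.5) probabilities at or below the observed probability = 1.000000.
Step 5: alpha = 0.05. fail to reject H0.

n_eff = 8, pos = 4, neg = 4, p = 1.000000, fail to reject H0.


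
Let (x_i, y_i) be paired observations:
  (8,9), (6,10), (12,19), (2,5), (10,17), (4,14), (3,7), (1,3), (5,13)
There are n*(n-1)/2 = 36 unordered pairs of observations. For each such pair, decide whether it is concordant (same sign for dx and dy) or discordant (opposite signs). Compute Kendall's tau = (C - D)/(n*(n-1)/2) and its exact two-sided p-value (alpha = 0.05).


Step 1: Enumerate the 36 unordered pairs (i,j) with i<j and classify each by sign(x_j-x_i) * sign(y_j-y_i).
  (1,2):dx=-2,dy=+1->D; (1,3):dx=+4,dy=+10->C; (1,4):dx=-6,dy=-4->C; (1,5):dx=+2,dy=+8->C
  (1,6):dx=-4,dy=+5->D; (1,7):dx=-5,dy=-2->C; (1,8):dx=-7,dy=-6->C; (1,9):dx=-3,dy=+4->D
  (2,3):dx=+6,dy=+9->C; (2,4):dx=-4,dy=-5->C; (2,5):dx=+4,dy=+7->C; (2,6):dx=-2,dy=+4->D
  (2,7):dx=-3,dy=-3->C; (2,8):dx=-5,dy=-7->C; (2,9):dx=-1,dy=+3->D; (3,4):dx=-10,dy=-14->C
  (3,5):dx=-2,dy=-2->C; (3,6):dx=-8,dy=-5->C; (3,7):dx=-9,dy=-12->C; (3,8):dx=-11,dy=-16->C
  (3,9):dx=-7,dy=-6->C; (4,5):dx=+8,dy=+12->C; (4,6):dx=+2,dy=+9->C; (4,7):dx=+1,dy=+2->C
  (4,8):dx=-1,dy=-2->C; (4,9):dx=+3,dy=+8->C; (5,6):dx=-6,dy=-3->C; (5,7):dx=-7,dy=-10->C
  (5,8):dx=-9,dy=-14->C; (5,9):dx=-5,dy=-4->C; (6,7):dx=-1,dy=-7->C; (6,8):dx=-3,dy=-11->C
  (6,9):dx=+1,dy=-1->D; (7,8):dx=-2,dy=-4->C; (7,9):dx=+2,dy=+6->C; (8,9):dx=+4,dy=+10->C
Step 2: C = 30, D = 6, total pairs = 36.
Step 3: tau = (C - D)/(n(n-1)/2) = (30 - 6)/36 = 0.666667.
Step 4: Exact two-sided p-value (enumerate n! = 362880 permutations of y under H0): p = 0.012665.
Step 5: alpha = 0.05. reject H0.

tau_b = 0.6667 (C=30, D=6), p = 0.012665, reject H0.


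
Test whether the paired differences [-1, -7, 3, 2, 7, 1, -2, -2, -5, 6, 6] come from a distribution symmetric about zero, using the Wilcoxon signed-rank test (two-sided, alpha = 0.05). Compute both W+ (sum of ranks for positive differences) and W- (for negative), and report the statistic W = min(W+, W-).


Step 1: Drop any zero differences (none here) and take |d_i|.
|d| = [1, 7, 3, 2, 7, 1, 2, 2, 5, 6, 6]
Step 2: Midrank |d_i| (ties get averaged ranks).
ranks: |1|->1.5, |7|->10.5, |3|->6, |2|->4, |7|->10.5, |1|->1.5, |2|->4, |2|->4, |5|->7, |6|->8.5, |6|->8.5
Step 3: Attach original signs; sum ranks with positive sign and with negative sign.
W+ = 6 + 4 + 10.5 + 1.5 + 8.5 + 8.5 = 39
W- = 1.5 + 10.5 + 4 + 4 + 7 = 27
(Check: W+ + W- = 66 should equal n(n+1)/2 = 66.)
Step 4: Test statistic W = min(W+, W-) = 27.
Step 5: Ties in |d|, so use the tie-corrected normal approximation.
        E[W] = n(n+1)/4 = 11*12/4 = 33.
        Tie groups: |d|=1 (t=2), |d|=2 (t=3), |d|=6 (t=2), |d|=7 (t=2); sum(t^3 - t) = 42.
        Var[W] = n(n+1)(2n+1)/24 - sum(t^3-t)/48 = 3036/24 - 42/48 = 125.625.
        z = (W - E[W]) / sqrt(Var[W]) = (27 - 33) / 11.2083 = -0.5353.
        Two-sided p = 2*Phi(z) = 0.592429.
Step 6: alpha = 0.05. fail to reject H0.

W+ = 39, W- = 27, W = min = 27, p = 0.592429, fail to reject H0.


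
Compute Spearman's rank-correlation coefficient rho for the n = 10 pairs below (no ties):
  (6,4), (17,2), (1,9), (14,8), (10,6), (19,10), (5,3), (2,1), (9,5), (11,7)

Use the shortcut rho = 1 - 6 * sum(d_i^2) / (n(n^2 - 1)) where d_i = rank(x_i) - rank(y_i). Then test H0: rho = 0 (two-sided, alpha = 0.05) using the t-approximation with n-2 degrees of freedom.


Step 1: Rank x and y separately (midranks; no ties here).
rank(x): 6->4, 17->9, 1->1, 14->8, 10->6, 19->10, 5->3, 2->2, 9->5, 11->7
rank(y): 4->4, 2->2, 9->9, 8->8, 6->6, 10->10, 3->3, 1->1, 5->5, 7->7
Step 2: d_i = R_x(i) - R_y(i); compute d_i^2.
  (4-4)^2=0, (9-2)^2=49, (1-9)^2=64, (8-8)^2=0, (6-6)^2=0, (10-10)^2=0, (3-3)^2=0, (2-1)^2=1, (5-5)^2=0, (7-7)^2=0
sum(d^2) = 114.
Step 3: rho = 1 - 6*114 / (10*(10^2 - 1)) = 1 - 684/990 = 0.309091.
Step 4: Under H0, t = rho * sqrt((n-2)/(1-rho^2)) = 0.9193 ~ t(8).
Step 5: Two-sided p-value from the t-distribution with 8 df = 0.384841.
Step 6: alpha = 0.05. fail to reject H0.

rho = 0.3091, p = 0.384841, fail to reject H0 at alpha = 0.05.


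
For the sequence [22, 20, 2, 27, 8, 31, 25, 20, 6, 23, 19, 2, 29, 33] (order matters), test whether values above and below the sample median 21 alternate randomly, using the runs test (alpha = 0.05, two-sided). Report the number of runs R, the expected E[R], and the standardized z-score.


Step 1: Compute median = 21; label A = above, B = below.
Labels in order: ABBABAABBABBAA  (n_A = 7, n_B = 7)
Step 2: Count runs R = 9.
Step 3: Under H0 (random ordering), E[R] = 2*n_A*n_B/(n_A+n_B) + 1 = 2*7*7/14 + 1 = 8.0000.
        Var[R] = 2*n_A*n_B*(2*n_A*n_B - n_A - n_B) / ((n_A+n_B)^2 * (n_A+n_B-1)) = 8232/2548 = 3.2308.
        SD[R] = 1.7974.
Step 4: Continuity-corrected z = (R - 0.5 - E[R]) / SD[R] = (9 - 0.5 - 8.0000) / 1.7974 = 0.2782.
Step 5: Two-sided p-value via normal approximation = 2*(1 - Phi(|z|)) = 0.780879.
Step 6: alpha = 0.05. fail to reject H0.

R = 9, z = 0.2782, p = 0.780879, fail to reject H0.


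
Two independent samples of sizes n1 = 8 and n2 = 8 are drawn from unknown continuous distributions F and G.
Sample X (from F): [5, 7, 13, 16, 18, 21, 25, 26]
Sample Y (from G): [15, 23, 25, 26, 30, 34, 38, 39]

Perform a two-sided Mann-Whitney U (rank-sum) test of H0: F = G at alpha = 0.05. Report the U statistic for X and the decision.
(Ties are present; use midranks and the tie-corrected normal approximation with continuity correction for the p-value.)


Step 1: Combine and sort all 16 observations; assign midranks.
sorted (value, group): (5,X), (7,X), (13,X), (15,Y), (16,X), (18,X), (21,X), (23,Y), (25,X), (25,Y), (26,X), (26,Y), (30,Y), (34,Y), (38,Y), (39,Y)
ranks: 5->1, 7->2, 13->3, 15->4, 16->5, 18->6, 21->7, 23->8, 25->9.5, 25->9.5, 26->11.5, 26->11.5, 30->13, 34->14, 38->15, 39->16
Step 2: Rank sum for X: R1 = 1 + 2 + 3 + 5 + 6 + 7 + 9.5 + 11.5 = 45.
Step 3: U_X = R1 - n1(n1+1)/2 = 45 - 8*9/2 = 45 - 36 = 9.
       U_Y = n1*n2 - U_X = 64 - 9 = 55.
Step 4: Ties are present, so use the tie-corrected normal approximation (with continuity correction) for the p-value.
Step 5: p-value = 0.017959; compare to alpha = 0.05. reject H0.

U_X = 9, p = 0.017959, reject H0 at alpha = 0.05.


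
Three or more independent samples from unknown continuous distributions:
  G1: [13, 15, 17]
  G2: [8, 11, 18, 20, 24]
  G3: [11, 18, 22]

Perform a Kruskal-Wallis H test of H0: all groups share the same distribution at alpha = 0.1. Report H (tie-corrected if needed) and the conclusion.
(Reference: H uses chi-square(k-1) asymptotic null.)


Step 1: Combine all N = 11 observations and assign midranks.
sorted (value, group, rank): (8,G2,1), (11,G2,2.5), (11,G3,2.5), (13,G1,4), (15,G1,5), (17,G1,6), (18,G2,7.5), (18,G3,7.5), (20,G2,9), (22,G3,10), (24,G2,11)
Step 2: Sum ranks within each group.
R_1 = 15 (n_1 = 3)
R_2 = 31 (n_2 = 5)
R_3 = 20 (n_3 = 3)
Step 3: H = 12/(N(N+1)) * sum(R_i^2/n_i) - 3(N+1)
     = 12/(11*12) * (15^2/3 + 31^2/5 + 20^2/3) - 3*12
     = 0.090909 * 400.533 - 36
     = 0.412121.
Step 4: Ties present; correction factor C = 1 - 12/(11^3 - 11) = 0.990909. Corrected H = 0.412121 / 0.990909 = 0.415902.
Step 5: Under H0, H ~ chi^2(2); p-value = 0.812247.
Step 6: alpha = 0.1. fail to reject H0.

H = 0.4159, df = 2, p = 0.812247, fail to reject H0.


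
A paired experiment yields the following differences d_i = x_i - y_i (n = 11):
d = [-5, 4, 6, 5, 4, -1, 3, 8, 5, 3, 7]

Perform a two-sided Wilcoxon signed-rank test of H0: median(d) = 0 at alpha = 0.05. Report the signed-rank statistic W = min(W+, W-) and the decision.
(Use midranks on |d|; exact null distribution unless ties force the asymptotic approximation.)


Step 1: Drop any zero differences (none here) and take |d_i|.
|d| = [5, 4, 6, 5, 4, 1, 3, 8, 5, 3, 7]
Step 2: Midrank |d_i| (ties get averaged ranks).
ranks: |5|->7, |4|->4.5, |6|->9, |5|->7, |4|->4.5, |1|->1, |3|->2.5, |8|->11, |5|->7, |3|->2.5, |7|->10
Step 3: Attach original signs; sum ranks with positive sign and with negative sign.
W+ = 4.5 + 9 + 7 + 4.5 + 2.5 + 11 + 7 + 2.5 + 10 = 58
W- = 7 + 1 = 8
(Check: W+ + W- = 66 should equal n(n+1)/2 = 66.)
Step 4: Test statistic W = min(W+, W-) = 8.
Step 5: Ties in |d|, so use the tie-corrected normal approximation.
        E[W] = n(n+1)/4 = 11*12/4 = 33.
        Tie groups: |d|=3 (t=2), |d|=4 (t=2), |d|=5 (t=3); sum(t^3 - t) = 36.
        Var[W] = n(n+1)(2n+1)/24 - sum(t^3-t)/48 = 3036/24 - 36/48 = 125.75.
        z = (W - E[W]) / sqrt(Var[W]) = (8 - 33) / 11.2138 = -2.2294.
        Two-sided p = 2*Phi(z) = 0.025788.
Step 6: alpha = 0.05. reject H0.

W+ = 58, W- = 8, W = min = 8, p = 0.025788, reject H0.


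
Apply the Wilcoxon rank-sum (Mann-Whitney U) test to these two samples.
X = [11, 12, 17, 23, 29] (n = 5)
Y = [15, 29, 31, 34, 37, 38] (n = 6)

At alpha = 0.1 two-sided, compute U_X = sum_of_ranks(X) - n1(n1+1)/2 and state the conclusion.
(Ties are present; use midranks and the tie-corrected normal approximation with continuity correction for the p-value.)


Step 1: Combine and sort all 11 observations; assign midranks.
sorted (value, group): (11,X), (12,X), (15,Y), (17,X), (23,X), (29,X), (29,Y), (31,Y), (34,Y), (37,Y), (38,Y)
ranks: 11->1, 12->2, 15->3, 17->4, 23->5, 29->6.5, 29->6.5, 31->8, 34->9, 37->10, 38->11
Step 2: Rank sum for X: R1 = 1 + 2 + 4 + 5 + 6.5 = 18.5.
Step 3: U_X = R1 - n1(n1+1)/2 = 18.5 - 5*6/2 = 18.5 - 15 = 3.5.
       U_Y = n1*n2 - U_X = 30 - 3.5 = 26.5.
Step 4: Ties are present, so use the tie-corrected normal approximation (with continuity correction) for the p-value.
Step 5: p-value = 0.044126; compare to alpha = 0.1. reject H0.

U_X = 3.5, p = 0.044126, reject H0 at alpha = 0.1.
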